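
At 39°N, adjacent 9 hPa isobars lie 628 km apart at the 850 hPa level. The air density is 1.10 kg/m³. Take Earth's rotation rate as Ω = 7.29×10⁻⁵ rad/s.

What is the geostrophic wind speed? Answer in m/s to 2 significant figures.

Coriolis parameter at 39°N:
f = 2Ω sin φ = 2 × 7.29×10⁻⁵ × sin 39° = 9.18×10⁻⁵ s⁻¹
Pressure gradient: |∂P/∂n| = 900 Pa / 628000 m = 1.43×10⁻³ Pa/m
Geostrophic balance (pressure-gradient force = Coriolis force):
V_g = (1/(fρ)) |∂P/∂n| = 1.43×10⁻³ / (9.18×10⁻⁵ × 1.10) = 14.2 m/s

14 m/s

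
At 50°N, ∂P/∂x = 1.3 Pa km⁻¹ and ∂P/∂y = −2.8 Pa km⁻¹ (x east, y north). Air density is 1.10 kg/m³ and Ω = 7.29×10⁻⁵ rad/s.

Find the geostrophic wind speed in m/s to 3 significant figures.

Coriolis parameter at 50°N:
f = 2Ω sin φ = 2 × 7.29×10⁻⁵ × sin 50° = 1.12×10⁻⁴ s⁻¹
Component geostrophic relations (x east, y north):
u_g = −(1/(fρ)) ∂P/∂y,  v_g = (1/(fρ)) ∂P/∂x
u_g = −(−2.8×10⁻³)/(1.12×10⁻⁴ × 1.10) = 22.8 m/s;  v_g = (1.3×10⁻³)/(1.12×10⁻⁴ × 1.10) = 10.6 m/s
|V_g| = √(u_g² + v_g²) = 25.1 m/s

25.1 m/s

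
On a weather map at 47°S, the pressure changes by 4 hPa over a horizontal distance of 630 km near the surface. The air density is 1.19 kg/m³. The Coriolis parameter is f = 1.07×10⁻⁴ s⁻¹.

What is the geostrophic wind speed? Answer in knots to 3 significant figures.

Pressure gradient: |∂P/∂n| = 400 Pa / 630000 m = 6.35×10⁻⁴ Pa/m
Geostrophic balance (pressure-gradient force = Coriolis force):
V_g = (1/(fρ)) |∂P/∂n| = 6.35×10⁻⁴ / (1.07×10⁻⁴ × 1.19) = 4.99 m/s
Converting: 4.99 m/s × 1.944 = 9.69 knots

9.69 knots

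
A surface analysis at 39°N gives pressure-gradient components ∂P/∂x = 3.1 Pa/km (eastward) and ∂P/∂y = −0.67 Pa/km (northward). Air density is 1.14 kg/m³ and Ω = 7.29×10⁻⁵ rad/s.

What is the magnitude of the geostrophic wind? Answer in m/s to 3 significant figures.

30.3 m/s

Coriolis parameter at 39°N:
f = 2Ω sin φ = 2 × 7.29×10⁻⁵ × sin 39° = 9.18×10⁻⁵ s⁻¹
Component geostrophic relations (x east, y north):
u_g = −(1/(fρ)) ∂P/∂y,  v_g = (1/(fρ)) ∂P/∂x
u_g = −(−0.67×10⁻³)/(9.18×10⁻⁵ × 1.14) = 6.41 m/s;  v_g = (3.1×10⁻³)/(9.18×10⁻⁵ × 1.14) = 29.6 m/s
|V_g| = √(u_g² + v_g²) = 30.3 m/s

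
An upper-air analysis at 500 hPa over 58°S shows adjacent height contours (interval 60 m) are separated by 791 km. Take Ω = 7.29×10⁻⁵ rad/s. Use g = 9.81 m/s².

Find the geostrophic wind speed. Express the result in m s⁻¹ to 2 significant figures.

Coriolis parameter at 58°S:
f = 2Ω sin φ = 2 × 7.29×10⁻⁵ × sin 58° = 1.24×10⁻⁴ s⁻¹
Height gradient: |∂Z/∂n| = 60 m / 791000 m = 7.59×10⁻⁵
On a pressure surface, geostrophic balance gives V_g = (g/f)|∂Z/∂n|:
V_g = 9.81 × 7.59×10⁻⁵ / 1.24×10⁻⁴ = 6.02 m/s

6.0 m s⁻¹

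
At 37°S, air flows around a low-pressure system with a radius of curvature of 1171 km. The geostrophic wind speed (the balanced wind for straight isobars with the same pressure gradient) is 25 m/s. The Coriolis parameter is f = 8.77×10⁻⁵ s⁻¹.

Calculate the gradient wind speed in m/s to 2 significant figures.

Around a low, centrifugal force acts outward with Coriolis, so pressure-gradient force balances both:
(1/ρ)|∂P/∂n| = fV + V²/R  →  V² + fR·V − fR·V_g = 0
With fR = 8.77×10⁻⁵ × 1171×10³ m = 103 m/s:
V = [−fR + √((fR)² + 4 fR V_g)]/2 = [−103 + √(103² + 4×103×25)]/2 = 20.8 m/s
Subgeostrophic (V < V_g = 25 m/s), as expected around a low.

21 m/s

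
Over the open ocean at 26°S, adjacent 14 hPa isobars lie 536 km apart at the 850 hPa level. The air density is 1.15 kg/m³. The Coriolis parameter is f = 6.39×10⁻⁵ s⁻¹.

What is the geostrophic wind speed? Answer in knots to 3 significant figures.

Pressure gradient: |∂P/∂n| = 1400 Pa / 536000 m = 2.61×10⁻³ Pa/m
Geostrophic balance (pressure-gradient force = Coriolis force):
V_g = (1/(fρ)) |∂P/∂n| = 2.61×10⁻³ / (6.39×10⁻⁵ × 1.15) = 35.5 m/s
Converting: 35.5 m/s × 1.944 = 69.1 knots

69.1 knots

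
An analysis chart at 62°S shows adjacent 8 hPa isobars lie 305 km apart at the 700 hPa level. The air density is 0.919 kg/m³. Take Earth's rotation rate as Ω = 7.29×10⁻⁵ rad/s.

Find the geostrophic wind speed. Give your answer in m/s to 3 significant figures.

Coriolis parameter at 62°S:
f = 2Ω sin φ = 2 × 7.29×10⁻⁵ × sin 62° = 1.29×10⁻⁴ s⁻¹
Pressure gradient: |∂P/∂n| = 800 Pa / 305000 m = 2.62×10⁻³ Pa/m
Geostrophic balance (pressure-gradient force = Coriolis force):
V_g = (1/(fρ)) |∂P/∂n| = 2.62×10⁻³ / (1.29×10⁻⁴ × 0.919) = 22.2 m/s

22.2 m/s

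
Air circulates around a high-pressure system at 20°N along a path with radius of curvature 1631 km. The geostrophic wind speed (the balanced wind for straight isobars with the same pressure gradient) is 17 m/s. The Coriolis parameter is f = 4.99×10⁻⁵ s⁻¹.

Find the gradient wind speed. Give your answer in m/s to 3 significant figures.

24.2 m/s

Around a high, pressure-gradient force acts outward with centrifugal, so Coriolis balances both:
fV = (1/ρ)|∂P/∂n| + V²/R  →  V² − fR·V + fR·V_g = 0
With fR = 4.99×10⁻⁵ × 1631×10³ m = 81.4 m/s:
V = [fR − √((fR)² − 4 fR V_g)]/2 = [81.4 − √(81.4² − 4×81.4×17)]/2 = 24.2 m/s
Supergeostrophic (V > V_g = 17 m/s), as expected around a high.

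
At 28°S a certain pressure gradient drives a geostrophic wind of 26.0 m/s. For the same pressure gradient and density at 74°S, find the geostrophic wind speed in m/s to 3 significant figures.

With the same pressure gradient and density, V_g ∝ 1/f ∝ 1/sin φ.
V₂ = V₁ · sin φ₁ / sin φ₂ = 26.0 × sin 28° / sin 74°
V₂ = 26.0 × 0.4695/0.9613 = 12.7 m/s

12.7 m/s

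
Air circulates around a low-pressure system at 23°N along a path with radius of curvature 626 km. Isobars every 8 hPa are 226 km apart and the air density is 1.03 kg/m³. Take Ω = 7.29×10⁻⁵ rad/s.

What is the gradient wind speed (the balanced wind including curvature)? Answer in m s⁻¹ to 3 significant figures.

Coriolis parameter at 23°N:
f = 2Ω sin φ = 2 × 7.29×10⁻⁵ × sin 23° = 5.70×10⁻⁵ s⁻¹
Pressure gradient: |∂P/∂n| = 800 Pa / 226000 m = 3.54×10⁻³ Pa/m
Geostrophic speed: V_g = |∂P/∂n|/(fρ) = 3.54×10⁻³/(5.70×10⁻⁵ × 1.03) = 60.3 m/s
Around a low, centrifugal force acts outward with Coriolis, so pressure-gradient force balances both:
(1/ρ)|∂P/∂n| = fV + V²/R  →  V² + fR·V − fR·V_g = 0
With fR = 5.70×10⁻⁵ × 626×10³ m = 35.7 m/s:
V = [−fR + √((fR)² + 4 fR V_g)]/2 = [−35.7 + √(35.7² + 4×35.7×60.3)]/2 = 31.9 m/s
Subgeostrophic (V < V_g = 60.3 m/s), as expected around a low.

31.9 m s⁻¹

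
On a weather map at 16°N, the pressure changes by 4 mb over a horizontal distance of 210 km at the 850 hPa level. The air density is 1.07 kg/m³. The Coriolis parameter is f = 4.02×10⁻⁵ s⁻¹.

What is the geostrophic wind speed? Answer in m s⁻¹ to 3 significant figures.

44.3 m s⁻¹

Pressure gradient: |∂P/∂n| = 400 Pa / 210000 m = 1.90×10⁻³ Pa/m
Geostrophic balance (pressure-gradient force = Coriolis force):
V_g = (1/(fρ)) |∂P/∂n| = 1.90×10⁻³ / (4.02×10⁻⁵ × 1.07) = 44.3 m/s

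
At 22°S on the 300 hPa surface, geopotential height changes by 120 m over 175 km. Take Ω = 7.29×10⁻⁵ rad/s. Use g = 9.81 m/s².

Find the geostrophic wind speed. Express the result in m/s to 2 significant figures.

120 m/s

Coriolis parameter at 22°S:
f = 2Ω sin φ = 2 × 7.29×10⁻⁵ × sin 22° = 5.46×10⁻⁵ s⁻¹
Height gradient: |∂Z/∂n| = 120 m / 175000 m = 6.86×10⁻⁴
On a pressure surface, geostrophic balance gives V_g = (g/f)|∂Z/∂n|:
V_g = 9.81 × 6.86×10⁻⁴ / 5.46×10⁻⁵ = 123 m/s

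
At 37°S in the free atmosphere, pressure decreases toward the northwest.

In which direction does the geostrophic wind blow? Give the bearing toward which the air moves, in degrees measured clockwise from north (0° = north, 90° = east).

The pressure-gradient force points toward the northwest (bearing 315°).
Geostrophic balance: in the Southern Hemisphere the Coriolis force deflects motion to the left, so the geostrophic wind blows 90° to the left of the pressure-gradient force (low pressure on the right).
Rotating 315° by 90° counterclockwise gives 225° — the wind blows toward the southwest.

225°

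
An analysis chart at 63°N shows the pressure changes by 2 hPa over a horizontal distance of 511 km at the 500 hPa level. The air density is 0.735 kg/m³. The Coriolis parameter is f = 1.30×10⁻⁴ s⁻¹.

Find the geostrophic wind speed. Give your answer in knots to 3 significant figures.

Pressure gradient: |∂P/∂n| = 200 Pa / 511000 m = 3.91×10⁻⁴ Pa/m
Geostrophic balance (pressure-gradient force = Coriolis force):
V_g = (1/(fρ)) |∂P/∂n| = 3.91×10⁻⁴ / (1.30×10⁻⁴ × 0.735) = 4.10 m/s
Converting: 4.10 m/s × 1.944 = 7.96 knots

7.96 knots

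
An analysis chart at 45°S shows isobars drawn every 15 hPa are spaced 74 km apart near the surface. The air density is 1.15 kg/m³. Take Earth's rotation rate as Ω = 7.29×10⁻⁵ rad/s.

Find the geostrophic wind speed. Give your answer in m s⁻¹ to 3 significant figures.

171 m s⁻¹

Coriolis parameter at 45°S:
f = 2Ω sin φ = 2 × 7.29×10⁻⁵ × sin 45° = 1.03×10⁻⁴ s⁻¹
Pressure gradient: |∂P/∂n| = 1500 Pa / 74000 m = 2.03×10⁻² Pa/m
Geostrophic balance (pressure-gradient force = Coriolis force):
V_g = (1/(fρ)) |∂P/∂n| = 2.03×10⁻² / (1.03×10⁻⁴ × 1.15) = 171 m/s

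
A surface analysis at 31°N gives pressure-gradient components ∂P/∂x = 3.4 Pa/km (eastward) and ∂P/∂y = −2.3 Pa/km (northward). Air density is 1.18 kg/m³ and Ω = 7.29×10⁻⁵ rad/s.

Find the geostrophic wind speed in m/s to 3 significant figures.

46.3 m/s

Coriolis parameter at 31°N:
f = 2Ω sin φ = 2 × 7.29×10⁻⁵ × sin 31° = 7.51×10⁻⁵ s⁻¹
Component geostrophic relations (x east, y north):
u_g = −(1/(fρ)) ∂P/∂y,  v_g = (1/(fρ)) ∂P/∂x
u_g = −(−2.3×10⁻³)/(7.51×10⁻⁵ × 1.18) = 26.0 m/s;  v_g = (3.4×10⁻³)/(7.51×10⁻⁵ × 1.18) = 38.4 m/s
|V_g| = √(u_g² + v_g²) = 46.3 m/s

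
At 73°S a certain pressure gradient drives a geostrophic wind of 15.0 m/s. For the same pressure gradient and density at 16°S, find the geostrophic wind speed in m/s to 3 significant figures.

52.0 m/s

With the same pressure gradient and density, V_g ∝ 1/f ∝ 1/sin φ.
V₂ = V₁ · sin φ₁ / sin φ₂ = 15.0 × sin 73° / sin 16°
V₂ = 15.0 × 0.9563/0.2756 = 52.0 m/s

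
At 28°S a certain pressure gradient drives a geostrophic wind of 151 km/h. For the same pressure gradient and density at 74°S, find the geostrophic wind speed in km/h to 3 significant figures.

73.7 km/h

With the same pressure gradient and density, V_g ∝ 1/f ∝ 1/sin φ.
V₂ = V₁ · sin φ₁ / sin φ₂ = 151 × sin 28° / sin 74°
V₂ = 151 × 0.4695/0.9613 = 73.7 km/h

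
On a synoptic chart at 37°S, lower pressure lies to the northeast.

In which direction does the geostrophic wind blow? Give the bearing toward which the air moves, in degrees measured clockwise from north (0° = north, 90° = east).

315°

The pressure-gradient force points toward the northeast (bearing 045°).
Geostrophic balance: in the Southern Hemisphere the Coriolis force deflects motion to the left, so the geostrophic wind blows 90° to the left of the pressure-gradient force (low pressure on the right).
Rotating 045° by 90° counterclockwise gives 315° — the wind blows toward the northwest.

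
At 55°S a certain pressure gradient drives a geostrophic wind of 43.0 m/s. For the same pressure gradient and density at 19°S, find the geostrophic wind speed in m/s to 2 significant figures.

110 m/s

With the same pressure gradient and density, V_g ∝ 1/f ∝ 1/sin φ.
V₂ = V₁ · sin φ₁ / sin φ₂ = 43.0 × sin 55° / sin 19°
V₂ = 43.0 × 0.8192/0.3256 = 110 m/s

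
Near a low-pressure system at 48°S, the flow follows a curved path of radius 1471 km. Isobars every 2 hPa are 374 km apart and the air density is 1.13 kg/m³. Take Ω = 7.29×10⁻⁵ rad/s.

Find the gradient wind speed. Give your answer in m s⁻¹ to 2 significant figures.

4.3 m s⁻¹

Coriolis parameter at 48°S:
f = 2Ω sin φ = 2 × 7.29×10⁻⁵ × sin 48° = 1.08×10⁻⁴ s⁻¹
Pressure gradient: |∂P/∂n| = 200 Pa / 374000 m = 5.35×10⁻⁴ Pa/m
Geostrophic speed: V_g = |∂P/∂n|/(fρ) = 5.35×10⁻⁴/(1.08×10⁻⁴ × 1.13) = 4.37 m/s
Around a low, centrifugal force acts outward with Coriolis, so pressure-gradient force balances both:
(1/ρ)|∂P/∂n| = fV + V²/R  →  V² + fR·V − fR·V_g = 0
With fR = 1.08×10⁻⁴ × 1471×10³ m = 159 m/s:
V = [−fR + √((fR)² + 4 fR V_g)]/2 = [−159 + √(159² + 4×159×4.37)]/2 = 4.25 m/s
Subgeostrophic (V < V_g = 4.37 m/s), as expected around a low.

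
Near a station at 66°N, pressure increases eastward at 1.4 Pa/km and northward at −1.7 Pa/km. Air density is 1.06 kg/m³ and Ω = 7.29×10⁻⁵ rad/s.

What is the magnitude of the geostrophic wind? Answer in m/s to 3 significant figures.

15.6 m/s

Coriolis parameter at 66°N:
f = 2Ω sin φ = 2 × 7.29×10⁻⁵ × sin 66° = 1.33×10⁻⁴ s⁻¹
Component geostrophic relations (x east, y north):
u_g = −(1/(fρ)) ∂P/∂y,  v_g = (1/(fρ)) ∂P/∂x
u_g = −(−1.7×10⁻³)/(1.33×10⁻⁴ × 1.06) = 12.0 m/s;  v_g = (1.4×10⁻³)/(1.33×10⁻⁴ × 1.06) = 9.92 m/s
|V_g| = √(u_g² + v_g²) = 15.6 m/s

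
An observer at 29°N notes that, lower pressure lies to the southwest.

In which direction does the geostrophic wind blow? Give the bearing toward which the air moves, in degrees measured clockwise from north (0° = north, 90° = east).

315°

The pressure-gradient force points toward the southwest (bearing 225°).
Geostrophic balance: in the Northern Hemisphere the Coriolis force deflects motion to the right, so the geostrophic wind blows 90° to the right of the pressure-gradient force (low pressure on the left).
Rotating 225° by 90° clockwise gives 315° — the wind blows toward the northwest.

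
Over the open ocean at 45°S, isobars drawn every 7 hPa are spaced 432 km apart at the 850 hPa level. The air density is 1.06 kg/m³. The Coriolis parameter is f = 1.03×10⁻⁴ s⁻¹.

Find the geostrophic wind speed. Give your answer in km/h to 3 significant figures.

Pressure gradient: |∂P/∂n| = 700 Pa / 432000 m = 1.62×10⁻³ Pa/m
Geostrophic balance (pressure-gradient force = Coriolis force):
V_g = (1/(fρ)) |∂P/∂n| = 1.62×10⁻³ / (1.03×10⁻⁴ × 1.06) = 14.8 m/s
Converting: 14.8 m/s × 3.6 = 53.4 km/h

53.4 km/h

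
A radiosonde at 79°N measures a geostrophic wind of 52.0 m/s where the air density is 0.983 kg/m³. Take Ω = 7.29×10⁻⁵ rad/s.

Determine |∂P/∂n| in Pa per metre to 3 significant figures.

7.32×10⁻³ Pa/m

Coriolis parameter at 79°N:
f = 2Ω sin φ = 2 × 7.29×10⁻⁵ × sin 79° = 1.43×10⁻⁴ s⁻¹
Geostrophic balance rearranged: |∂P/∂n| = f ρ V_g
|∂P/∂n| = 1.43×10⁻⁴ × 0.983 × 52.0 = 7.32×10⁻³ Pa/m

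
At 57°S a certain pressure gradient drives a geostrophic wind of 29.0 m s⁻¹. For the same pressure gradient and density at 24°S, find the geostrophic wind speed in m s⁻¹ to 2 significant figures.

60 m s⁻¹

With the same pressure gradient and density, V_g ∝ 1/f ∝ 1/sin φ.
V₂ = V₁ · sin φ₁ / sin φ₂ = 29.0 × sin 57° / sin 24°
V₂ = 29.0 × 0.8387/0.4067 = 60 m s⁻¹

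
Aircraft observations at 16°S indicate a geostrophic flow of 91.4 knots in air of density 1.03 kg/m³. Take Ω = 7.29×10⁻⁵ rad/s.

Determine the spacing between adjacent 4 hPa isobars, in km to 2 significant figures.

Coriolis parameter at 16°S:
f = 2Ω sin φ = 2 × 7.29×10⁻⁵ × sin 16° = 4.02×10⁻⁵ s⁻¹
Wind speed in SI: 91.4 knots = 47.0 m/s
Geostrophic balance rearranged: |∂P/∂n| = f ρ V_g
|∂P/∂n| = 4.02×10⁻⁵ × 1.03 × 47.0 = 1.95×10⁻³ Pa/m
Isobar spacing: Δn = ΔP/|∂P/∂n| = 400 Pa / 1.95×10⁻³ Pa/m = 205515 m ≈ 210 km

210 km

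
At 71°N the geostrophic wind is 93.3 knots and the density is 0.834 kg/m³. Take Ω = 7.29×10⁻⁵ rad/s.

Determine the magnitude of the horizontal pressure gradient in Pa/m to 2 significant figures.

Coriolis parameter at 71°N:
f = 2Ω sin φ = 2 × 7.29×10⁻⁵ × sin 71° = 1.38×10⁻⁴ s⁻¹
Wind speed in SI: 93.3 knots = 48.0 m/s
Geostrophic balance rearranged: |∂P/∂n| = f ρ V_g
|∂P/∂n| = 1.38×10⁻⁴ × 0.834 × 48.0 = 5.52×10⁻³ Pa/m

5.5×10⁻³ Pa/m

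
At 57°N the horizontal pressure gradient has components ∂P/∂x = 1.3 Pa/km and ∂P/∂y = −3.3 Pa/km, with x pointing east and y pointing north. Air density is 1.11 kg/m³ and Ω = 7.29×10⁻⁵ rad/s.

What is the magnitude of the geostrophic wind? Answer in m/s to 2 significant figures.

Coriolis parameter at 57°N:
f = 2Ω sin φ = 2 × 7.29×10⁻⁵ × sin 57° = 1.22×10⁻⁴ s⁻¹
Component geostrophic relations (x east, y north):
u_g = −(1/(fρ)) ∂P/∂y,  v_g = (1/(fρ)) ∂P/∂x
u_g = −(−3.3×10⁻³)/(1.22×10⁻⁴ × 1.11) = 24.3 m/s;  v_g = (1.3×10⁻³)/(1.22×10⁻⁴ × 1.11) = 9.58 m/s
|V_g| = √(u_g² + v_g²) = 26.1 m/s

26 m/s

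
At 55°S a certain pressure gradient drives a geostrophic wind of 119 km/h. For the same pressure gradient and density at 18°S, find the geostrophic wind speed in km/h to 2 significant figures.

With the same pressure gradient and density, V_g ∝ 1/f ∝ 1/sin φ.
V₂ = V₁ · sin φ₁ / sin φ₂ = 119 × sin 55° / sin 18°
V₂ = 119 × 0.8192/0.3090 = 320 km/h

320 km/h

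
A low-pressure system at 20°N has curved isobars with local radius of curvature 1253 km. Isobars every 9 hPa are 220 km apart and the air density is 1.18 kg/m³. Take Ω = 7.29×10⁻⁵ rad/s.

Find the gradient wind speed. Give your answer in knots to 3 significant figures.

Coriolis parameter at 20°N:
f = 2Ω sin φ = 2 × 7.29×10⁻⁵ × sin 20° = 4.99×10⁻⁵ s⁻¹
Pressure gradient: |∂P/∂n| = 900 Pa / 220000 m = 4.09×10⁻³ Pa/m
Geostrophic speed: V_g = |∂P/∂n|/(fρ) = 4.09×10⁻³/(4.99×10⁻⁵ × 1.18) = 69.5 m/s
Around a low, centrifugal force acts outward with Coriolis, so pressure-gradient force balances both:
(1/ρ)|∂P/∂n| = fV + V²/R  →  V² + fR·V − fR·V_g = 0
With fR = 4.99×10⁻⁵ × 1253×10³ m = 62.5 m/s:
V = [−fR + √((fR)² + 4 fR V_g)]/2 = [−62.5 + √(62.5² + 4×62.5×69.5)]/2 = 41.7 m/s
Subgeostrophic (V < V_g = 69.5 m/s), as expected around a low.
Converting: 41.7 m/s × 1.944 = 81.1 knots

81.1 knots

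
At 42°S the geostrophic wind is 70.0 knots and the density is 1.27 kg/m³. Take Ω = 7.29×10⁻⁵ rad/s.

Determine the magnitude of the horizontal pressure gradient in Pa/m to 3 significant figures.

Coriolis parameter at 42°S:
f = 2Ω sin φ = 2 × 7.29×10⁻⁵ × sin 42° = 9.76×10⁻⁵ s⁻¹
Wind speed in SI: 70.0 knots = 36.0 m/s
Geostrophic balance rearranged: |∂P/∂n| = f ρ V_g
|∂P/∂n| = 9.76×10⁻⁵ × 1.27 × 36.0 = 4.46×10⁻³ Pa/m

4.46×10⁻³ Pa/m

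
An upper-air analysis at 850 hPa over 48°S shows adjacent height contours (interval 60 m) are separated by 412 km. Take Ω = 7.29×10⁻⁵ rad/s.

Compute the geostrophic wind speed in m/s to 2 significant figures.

Coriolis parameter at 48°S:
f = 2Ω sin φ = 2 × 7.29×10⁻⁵ × sin 48° = 1.08×10⁻⁴ s⁻¹
Height gradient: |∂Z/∂n| = 60 m / 412000 m = 1.46×10⁻⁴
On a pressure surface, geostrophic balance gives V_g = (g/f)|∂Z/∂n|:
V_g = 9.81 × 1.46×10⁻⁴ / 1.08×10⁻⁴ = 13.2 m/s

13 m/s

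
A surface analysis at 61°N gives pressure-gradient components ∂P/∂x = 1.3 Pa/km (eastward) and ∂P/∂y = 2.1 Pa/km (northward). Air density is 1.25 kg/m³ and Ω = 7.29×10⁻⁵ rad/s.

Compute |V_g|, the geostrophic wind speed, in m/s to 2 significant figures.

15 m/s

Coriolis parameter at 61°N:
f = 2Ω sin φ = 2 × 7.29×10⁻⁵ × sin 61° = 1.28×10⁻⁴ s⁻¹
Component geostrophic relations (x east, y north):
u_g = −(1/(fρ)) ∂P/∂y,  v_g = (1/(fρ)) ∂P/∂x
u_g = −(2.1×10⁻³)/(1.28×10⁻⁴ × 1.25) = −13.2 m/s;  v_g = (1.3×10⁻³)/(1.28×10⁻⁴ × 1.25) = 8.16 m/s
|V_g| = √(u_g² + v_g²) = 15.5 m/s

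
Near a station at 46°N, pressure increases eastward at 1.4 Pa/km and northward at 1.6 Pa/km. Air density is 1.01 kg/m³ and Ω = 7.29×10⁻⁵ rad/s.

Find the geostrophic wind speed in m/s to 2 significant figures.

20 m/s

Coriolis parameter at 46°N:
f = 2Ω sin φ = 2 × 7.29×10⁻⁵ × sin 46° = 1.05×10⁻⁴ s⁻¹
Component geostrophic relations (x east, y north):
u_g = −(1/(fρ)) ∂P/∂y,  v_g = (1/(fρ)) ∂P/∂x
u_g = −(1.6×10⁻³)/(1.05×10⁻⁴ × 1.01) = −15.1 m/s;  v_g = (1.4×10⁻³)/(1.05×10⁻⁴ × 1.01) = 13.2 m/s
|V_g| = √(u_g² + v_g²) = 20.1 m/s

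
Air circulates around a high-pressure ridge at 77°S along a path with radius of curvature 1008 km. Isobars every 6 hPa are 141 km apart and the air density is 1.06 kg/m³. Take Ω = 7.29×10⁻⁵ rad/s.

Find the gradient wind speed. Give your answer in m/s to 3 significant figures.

Coriolis parameter at 77°S:
f = 2Ω sin φ = 2 × 7.29×10⁻⁵ × sin 77° = 1.42×10⁻⁴ s⁻¹
Pressure gradient: |∂P/∂n| = 600 Pa / 141000 m = 4.26×10⁻³ Pa/m
Geostrophic speed: V_g = |∂P/∂n|/(fρ) = 4.26×10⁻³/(1.42×10⁻⁴ × 1.06) = 28.3 m/s
Around a high, pressure-gradient force acts outward with centrifugal, so Coriolis balances both:
fV = (1/ρ)|∂P/∂n| + V²/R  →  V² − fR·V + fR·V_g = 0
With fR = 1.42×10⁻⁴ × 1008×10³ m = 143 m/s:
V = [fR − √((fR)² − 4 fR V_g)]/2 = [143 − √(143² − 4×143×28.3)]/2 = 38.7 m/s
Supergeostrophic (V > V_g = 28.3 m/s), as expected around a high.

38.7 m/s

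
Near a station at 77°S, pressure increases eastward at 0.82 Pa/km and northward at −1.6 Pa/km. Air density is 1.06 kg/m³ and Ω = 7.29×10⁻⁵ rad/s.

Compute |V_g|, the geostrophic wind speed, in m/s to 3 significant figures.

Coriolis parameter at 77°S:
f = 2Ω sin φ = 2 × 7.29×10⁻⁵ × sin 77° = 1.42×10⁻⁴ s⁻¹
In the Southern Hemisphere f is negative: f = −1.42×10⁻⁴ s⁻¹.
Component geostrophic relations (x east, y north):
u_g = −(1/(fρ)) ∂P/∂y,  v_g = (1/(fρ)) ∂P/∂x
u_g = −(−1.6×10⁻³)/(−1.42×10⁻⁴ × 1.06) = −10.6 m/s;  v_g = (0.82×10⁻³)/(−1.42×10⁻⁴ × 1.06) = −5.45 m/s
|V_g| = √(u_g² + v_g²) = 11.9 m/s

11.9 m/s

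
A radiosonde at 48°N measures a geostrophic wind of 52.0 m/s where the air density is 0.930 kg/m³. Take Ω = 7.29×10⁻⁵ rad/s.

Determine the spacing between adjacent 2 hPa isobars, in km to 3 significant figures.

38.2 km

Coriolis parameter at 48°N:
f = 2Ω sin φ = 2 × 7.29×10⁻⁵ × sin 48° = 1.08×10⁻⁴ s⁻¹
Geostrophic balance rearranged: |∂P/∂n| = f ρ V_g
|∂P/∂n| = 1.08×10⁻⁴ × 0.930 × 52.0 = 5.24×10⁻³ Pa/m
Isobar spacing: Δn = ΔP/|∂P/∂n| = 200 Pa / 5.24×10⁻³ Pa/m = 38169 m ≈ 38.2 km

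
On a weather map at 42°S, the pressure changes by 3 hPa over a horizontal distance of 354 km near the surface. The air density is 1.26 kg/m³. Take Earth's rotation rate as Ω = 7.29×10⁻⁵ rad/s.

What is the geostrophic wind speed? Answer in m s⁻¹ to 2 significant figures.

6.9 m s⁻¹

Coriolis parameter at 42°S:
f = 2Ω sin φ = 2 × 7.29×10⁻⁵ × sin 42° = 9.76×10⁻⁵ s⁻¹
Pressure gradient: |∂P/∂n| = 300 Pa / 354000 m = 8.47×10⁻⁴ Pa/m
Geostrophic balance (pressure-gradient force = Coriolis force):
V_g = (1/(fρ)) |∂P/∂n| = 8.47×10⁻⁴ / (9.76×10⁻⁵ × 1.26) = 6.89 m/s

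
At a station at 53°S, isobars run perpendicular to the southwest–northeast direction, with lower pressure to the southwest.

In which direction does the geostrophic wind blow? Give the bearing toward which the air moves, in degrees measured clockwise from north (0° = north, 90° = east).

135°

The pressure-gradient force points toward the southwest (bearing 225°).
Geostrophic balance: in the Southern Hemisphere the Coriolis force deflects motion to the left, so the geostrophic wind blows 90° to the left of the pressure-gradient force (low pressure on the right).
Rotating 225° by 90° counterclockwise gives 135° — the wind blows toward the southeast.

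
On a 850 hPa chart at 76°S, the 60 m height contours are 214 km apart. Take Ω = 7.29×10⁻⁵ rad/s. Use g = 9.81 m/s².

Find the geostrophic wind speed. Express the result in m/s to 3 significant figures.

Coriolis parameter at 76°S:
f = 2Ω sin φ = 2 × 7.29×10⁻⁵ × sin 76° = 1.41×10⁻⁴ s⁻¹
Height gradient: |∂Z/∂n| = 60 m / 214000 m = 2.80×10⁻⁴
On a pressure surface, geostrophic balance gives V_g = (g/f)|∂Z/∂n|:
V_g = 9.81 × 2.80×10⁻⁴ / 1.41×10⁻⁴ = 19.4 m/s

19.4 m/s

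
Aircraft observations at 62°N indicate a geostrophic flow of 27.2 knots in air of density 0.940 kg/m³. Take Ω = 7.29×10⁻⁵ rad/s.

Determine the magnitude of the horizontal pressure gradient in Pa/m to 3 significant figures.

Coriolis parameter at 62°N:
f = 2Ω sin φ = 2 × 7.29×10⁻⁵ × sin 62° = 1.29×10⁻⁴ s⁻¹
Wind speed in SI: 27.2 knots = 14.0 m/s
Geostrophic balance rearranged: |∂P/∂n| = f ρ V_g
|∂P/∂n| = 1.29×10⁻⁴ × 0.940 × 14.0 = 1.69×10⁻³ Pa/m

1.69×10⁻³ Pa/m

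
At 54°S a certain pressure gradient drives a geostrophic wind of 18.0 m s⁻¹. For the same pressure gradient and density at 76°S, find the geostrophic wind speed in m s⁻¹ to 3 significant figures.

15.0 m s⁻¹

With the same pressure gradient and density, V_g ∝ 1/f ∝ 1/sin φ.
V₂ = V₁ · sin φ₁ / sin φ₂ = 18.0 × sin 54° / sin 76°
V₂ = 18.0 × 0.8090/0.9703 = 15.0 m s⁻¹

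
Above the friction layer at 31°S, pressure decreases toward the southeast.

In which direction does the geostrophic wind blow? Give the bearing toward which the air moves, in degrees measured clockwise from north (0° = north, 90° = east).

The pressure-gradient force points toward the southeast (bearing 135°).
Geostrophic balance: in the Southern Hemisphere the Coriolis force deflects motion to the left, so the geostrophic wind blows 90° to the left of the pressure-gradient force (low pressure on the right).
Rotating 135° by 90° counterclockwise gives 045° — the wind blows toward the northeast.

045°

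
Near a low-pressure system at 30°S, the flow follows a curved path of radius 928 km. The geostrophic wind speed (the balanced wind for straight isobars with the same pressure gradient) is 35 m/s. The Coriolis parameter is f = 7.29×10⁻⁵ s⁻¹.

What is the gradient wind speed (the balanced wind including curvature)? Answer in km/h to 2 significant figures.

92 km/h

Around a low, centrifugal force acts outward with Coriolis, so pressure-gradient force balances both:
(1/ρ)|∂P/∂n| = fV + V²/R  →  V² + fR·V − fR·V_g = 0
With fR = 7.29×10⁻⁵ × 928×10³ m = 67.7 m/s:
V = [−fR + √((fR)² + 4 fR V_g)]/2 = [−67.7 + √(67.7² + 4×67.7×35)]/2 = 25.4 m/s
Subgeostrophic (V < V_g = 35 m/s), as expected around a low.
Converting: 25.4 m/s × 3.6 = 92 km/h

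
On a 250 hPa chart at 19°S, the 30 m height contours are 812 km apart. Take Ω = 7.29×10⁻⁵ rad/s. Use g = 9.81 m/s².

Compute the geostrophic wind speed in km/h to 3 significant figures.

27.5 km/h

Coriolis parameter at 19°S:
f = 2Ω sin φ = 2 × 7.29×10⁻⁵ × sin 19° = 4.75×10⁻⁵ s⁻¹
Height gradient: |∂Z/∂n| = 30 m / 812000 m = 3.69×10⁻⁵
On a pressure surface, geostrophic balance gives V_g = (g/f)|∂Z/∂n|:
V_g = 9.81 × 3.69×10⁻⁵ / 4.75×10⁻⁵ = 7.64 m/s
Converting: 7.64 m/s × 3.6 = 27.5 km/h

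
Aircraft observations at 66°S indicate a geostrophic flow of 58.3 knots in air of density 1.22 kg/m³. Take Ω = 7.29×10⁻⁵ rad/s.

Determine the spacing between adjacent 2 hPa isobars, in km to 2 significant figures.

41 km

Coriolis parameter at 66°S:
f = 2Ω sin φ = 2 × 7.29×10⁻⁵ × sin 66° = 1.33×10⁻⁴ s⁻¹
Wind speed in SI: 58.3 knots = 30.0 m/s
Geostrophic balance rearranged: |∂P/∂n| = f ρ V_g
|∂P/∂n| = 1.33×10⁻⁴ × 1.22 × 30.0 = 4.87×10⁻³ Pa/m
Isobar spacing: Δn = ΔP/|∂P/∂n| = 200 Pa / 4.87×10⁻³ Pa/m = 41037 m ≈ 41 km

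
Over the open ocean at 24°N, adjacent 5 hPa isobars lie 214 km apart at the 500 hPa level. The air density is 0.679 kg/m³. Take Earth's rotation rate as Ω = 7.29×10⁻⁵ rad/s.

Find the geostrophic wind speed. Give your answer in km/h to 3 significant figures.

209 km/h

Coriolis parameter at 24°N:
f = 2Ω sin φ = 2 × 7.29×10⁻⁵ × sin 24° = 5.93×10⁻⁵ s⁻¹
Pressure gradient: |∂P/∂n| = 500 Pa / 214000 m = 2.34×10⁻³ Pa/m
Geostrophic balance (pressure-gradient force = Coriolis force):
V_g = (1/(fρ)) |∂P/∂n| = 2.34×10⁻³ / (5.93×10⁻⁵ × 0.679) = 58.0 m/s
Converting: 58.0 m/s × 3.6 = 209 km/h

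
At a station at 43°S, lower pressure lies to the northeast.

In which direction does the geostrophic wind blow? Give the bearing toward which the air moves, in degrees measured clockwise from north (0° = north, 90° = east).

315°

The pressure-gradient force points toward the northeast (bearing 045°).
Geostrophic balance: in the Southern Hemisphere the Coriolis force deflects motion to the left, so the geostrophic wind blows 90° to the left of the pressure-gradient force (low pressure on the right).
Rotating 045° by 90° counterclockwise gives 315° — the wind blows toward the northwest.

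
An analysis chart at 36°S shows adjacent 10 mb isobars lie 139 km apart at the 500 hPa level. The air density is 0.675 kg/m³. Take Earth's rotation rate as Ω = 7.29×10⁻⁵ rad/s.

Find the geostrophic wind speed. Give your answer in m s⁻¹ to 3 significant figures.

124 m s⁻¹

Coriolis parameter at 36°S:
f = 2Ω sin φ = 2 × 7.29×10⁻⁵ × sin 36° = 8.57×10⁻⁵ s⁻¹
Pressure gradient: |∂P/∂n| = 1000 Pa / 139000 m = 7.19×10⁻³ Pa/m
Geostrophic balance (pressure-gradient force = Coriolis force):
V_g = (1/(fρ)) |∂P/∂n| = 7.19×10⁻³ / (8.57×10⁻⁵ × 0.675) = 124 m/s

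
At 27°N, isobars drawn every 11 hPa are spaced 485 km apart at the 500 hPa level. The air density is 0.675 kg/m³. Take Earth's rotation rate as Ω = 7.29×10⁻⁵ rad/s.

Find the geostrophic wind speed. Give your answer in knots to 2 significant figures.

99 knots

Coriolis parameter at 27°N:
f = 2Ω sin φ = 2 × 7.29×10⁻⁵ × sin 27° = 6.62×10⁻⁵ s⁻¹
Pressure gradient: |∂P/∂n| = 1100 Pa / 485000 m = 2.27×10⁻³ Pa/m
Geostrophic balance (pressure-gradient force = Coriolis force):
V_g = (1/(fρ)) |∂P/∂n| = 2.27×10⁻³ / (6.62×10⁻⁵ × 0.675) = 50.8 m/s
Converting: 50.8 m/s × 1.944 = 99 knots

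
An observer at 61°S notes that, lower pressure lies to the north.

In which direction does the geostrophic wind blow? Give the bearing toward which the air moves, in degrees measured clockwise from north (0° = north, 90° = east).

The pressure-gradient force points toward the north (bearing 000°).
Geostrophic balance: in the Southern Hemisphere the Coriolis force deflects motion to the left, so the geostrophic wind blows 90° to the left of the pressure-gradient force (low pressure on the right).
Rotating 000° by 90° counterclockwise gives 270° — the wind blows toward the west.

270°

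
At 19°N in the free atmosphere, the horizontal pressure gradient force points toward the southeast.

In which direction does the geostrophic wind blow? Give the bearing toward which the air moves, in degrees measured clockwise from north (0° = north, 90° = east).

225°

The pressure-gradient force points toward the southeast (bearing 135°).
Geostrophic balance: in the Northern Hemisphere the Coriolis force deflects motion to the right, so the geostrophic wind blows 90° to the right of the pressure-gradient force (low pressure on the left).
Rotating 135° by 90° clockwise gives 225° — the wind blows toward the southwest.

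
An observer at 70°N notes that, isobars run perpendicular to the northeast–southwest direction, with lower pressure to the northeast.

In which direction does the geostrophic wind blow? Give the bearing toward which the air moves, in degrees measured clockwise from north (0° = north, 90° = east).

135°

The pressure-gradient force points toward the northeast (bearing 045°).
Geostrophic balance: in the Northern Hemisphere the Coriolis force deflects motion to the right, so the geostrophic wind blows 90° to the right of the pressure-gradient force (low pressure on the left).
Rotating 045° by 90° clockwise gives 135° — the wind blows toward the southeast.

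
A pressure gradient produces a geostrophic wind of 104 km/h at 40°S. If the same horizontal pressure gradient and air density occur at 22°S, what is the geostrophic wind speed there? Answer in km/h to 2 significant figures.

With the same pressure gradient and density, V_g ∝ 1/f ∝ 1/sin φ.
V₂ = V₁ · sin φ₁ / sin φ₂ = 104 × sin 40° / sin 22°
V₂ = 104 × 0.6428/0.3746 = 180 km/h

180 km/h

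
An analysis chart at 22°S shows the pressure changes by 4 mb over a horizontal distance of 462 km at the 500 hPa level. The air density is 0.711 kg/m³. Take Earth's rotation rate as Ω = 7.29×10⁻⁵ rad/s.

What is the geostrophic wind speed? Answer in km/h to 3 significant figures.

80.3 km/h

Coriolis parameter at 22°S:
f = 2Ω sin φ = 2 × 7.29×10⁻⁵ × sin 22° = 5.46×10⁻⁵ s⁻¹
Pressure gradient: |∂P/∂n| = 400 Pa / 462000 m = 8.66×10⁻⁴ Pa/m
Geostrophic balance (pressure-gradient force = Coriolis force):
V_g = (1/(fρ)) |∂P/∂n| = 8.66×10⁻⁴ / (5.46×10⁻⁵ × 0.711) = 22.3 m/s
Converting: 22.3 m/s × 3.6 = 80.3 km/h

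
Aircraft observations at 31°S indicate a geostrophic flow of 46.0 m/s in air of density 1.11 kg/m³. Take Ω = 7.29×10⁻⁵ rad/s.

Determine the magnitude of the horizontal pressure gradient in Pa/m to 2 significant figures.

3.8×10⁻³ Pa/m

Coriolis parameter at 31°S:
f = 2Ω sin φ = 2 × 7.29×10⁻⁵ × sin 31° = 7.51×10⁻⁵ s⁻¹
Geostrophic balance rearranged: |∂P/∂n| = f ρ V_g
|∂P/∂n| = 7.51×10⁻⁵ × 1.11 × 46.0 = 3.83×10⁻³ Pa/m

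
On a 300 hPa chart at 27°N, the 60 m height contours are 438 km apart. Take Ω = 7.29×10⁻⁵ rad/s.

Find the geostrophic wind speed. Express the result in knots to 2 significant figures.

Coriolis parameter at 27°N:
f = 2Ω sin φ = 2 × 7.29×10⁻⁵ × sin 27° = 6.62×10⁻⁵ s⁻¹
Height gradient: |∂Z/∂n| = 60 m / 438000 m = 1.37×10⁻⁴
On a pressure surface, geostrophic balance gives V_g = (g/f)|∂Z/∂n|:
V_g = 9.81 × 1.37×10⁻⁴ / 6.62×10⁻⁵ = 20.3 m/s
Converting: 20.3 m/s × 1.944 = 39 knots

39 knots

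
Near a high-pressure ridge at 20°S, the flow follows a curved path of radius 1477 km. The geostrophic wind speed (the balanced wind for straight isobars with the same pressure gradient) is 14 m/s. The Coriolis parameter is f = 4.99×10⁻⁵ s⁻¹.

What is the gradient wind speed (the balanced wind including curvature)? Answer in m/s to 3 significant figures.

18.8 m/s

Around a high, pressure-gradient force acts outward with centrifugal, so Coriolis balances both:
fV = (1/ρ)|∂P/∂n| + V²/R  →  V² − fR·V + fR·V_g = 0
With fR = 4.99×10⁻⁵ × 1477×10³ m = 73.7 m/s:
V = [fR − √((fR)² − 4 fR V_g)]/2 = [73.7 − √(73.7² − 4×73.7×14)]/2 = 18.8 m/s
Supergeostrophic (V > V_g = 14 m/s), as expected around a high.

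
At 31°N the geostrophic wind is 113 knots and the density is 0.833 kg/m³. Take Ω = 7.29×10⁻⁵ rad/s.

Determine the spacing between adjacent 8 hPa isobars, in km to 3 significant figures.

220 km

Coriolis parameter at 31°N:
f = 2Ω sin φ = 2 × 7.29×10⁻⁵ × sin 31° = 7.51×10⁻⁵ s⁻¹
Wind speed in SI: 113 knots = 58.1 m/s
Geostrophic balance rearranged: |∂P/∂n| = f ρ V_g
|∂P/∂n| = 7.51×10⁻⁵ × 0.833 × 58.1 = 3.64×10⁻³ Pa/m
Isobar spacing: Δn = ΔP/|∂P/∂n| = 800 Pa / 3.64×10⁻³ Pa/m = 220005 m ≈ 220 km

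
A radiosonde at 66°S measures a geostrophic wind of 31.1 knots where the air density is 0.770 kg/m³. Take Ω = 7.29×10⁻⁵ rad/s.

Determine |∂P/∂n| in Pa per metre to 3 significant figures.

1.64×10⁻³ Pa/m

Coriolis parameter at 66°S:
f = 2Ω sin φ = 2 × 7.29×10⁻⁵ × sin 66° = 1.33×10⁻⁴ s⁻¹
Wind speed in SI: 31.1 knots = 16.0 m/s
Geostrophic balance rearranged: |∂P/∂n| = f ρ V_g
|∂P/∂n| = 1.33×10⁻⁴ × 0.770 × 16.0 = 1.64×10⁻³ Pa/m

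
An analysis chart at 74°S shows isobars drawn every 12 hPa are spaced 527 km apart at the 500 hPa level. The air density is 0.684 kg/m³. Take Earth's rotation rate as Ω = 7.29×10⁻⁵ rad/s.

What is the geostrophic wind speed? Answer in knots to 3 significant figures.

Coriolis parameter at 74°S:
f = 2Ω sin φ = 2 × 7.29×10⁻⁵ × sin 74° = 1.40×10⁻⁴ s⁻¹
Pressure gradient: |∂P/∂n| = 1200 Pa / 527000 m = 2.28×10⁻³ Pa/m
Geostrophic balance (pressure-gradient force = Coriolis force):
V_g = (1/(fρ)) |∂P/∂n| = 2.28×10⁻³ / (1.40×10⁻⁴ × 0.684) = 23.8 m/s
Converting: 23.8 m/s × 1.944 = 46.2 knots

46.2 knots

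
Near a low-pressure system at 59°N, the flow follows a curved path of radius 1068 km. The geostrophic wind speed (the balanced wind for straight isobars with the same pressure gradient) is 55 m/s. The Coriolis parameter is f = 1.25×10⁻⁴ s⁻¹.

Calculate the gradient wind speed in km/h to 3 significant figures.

151 km/h

Around a low, centrifugal force acts outward with Coriolis, so pressure-gradient force balances both:
(1/ρ)|∂P/∂n| = fV + V²/R  →  V² + fR·V − fR·V_g = 0
With fR = 1.25×10⁻⁴ × 1068×10³ m = 134 m/s:
V = [−fR + √((fR)² + 4 fR V_g)]/2 = [−134 + √(134² + 4×134×55)]/2 = 41.9 m/s
Subgeostrophic (V < V_g = 55 m/s), as expected around a low.
Converting: 41.9 m/s × 3.6 = 151 km/h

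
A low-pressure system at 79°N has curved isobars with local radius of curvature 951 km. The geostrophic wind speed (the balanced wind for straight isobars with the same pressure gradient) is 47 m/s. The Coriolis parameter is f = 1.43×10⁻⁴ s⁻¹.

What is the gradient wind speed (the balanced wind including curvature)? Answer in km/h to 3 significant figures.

Around a low, centrifugal force acts outward with Coriolis, so pressure-gradient force balances both:
(1/ρ)|∂P/∂n| = fV + V²/R  →  V² + fR·V − fR·V_g = 0
With fR = 1.43×10⁻⁴ × 951×10³ m = 136 m/s:
V = [−fR + √((fR)² + 4 fR V_g)]/2 = [−136 + √(136² + 4×136×47)]/2 = 37 m/s
Subgeostrophic (V < V_g = 47 m/s), as expected around a low.
Converting: 37 m/s × 3.6 = 133 km/h

133 km/h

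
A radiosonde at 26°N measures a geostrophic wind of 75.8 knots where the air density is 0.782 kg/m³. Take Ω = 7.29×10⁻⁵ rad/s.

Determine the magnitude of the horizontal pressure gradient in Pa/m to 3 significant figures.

Coriolis parameter at 26°N:
f = 2Ω sin φ = 2 × 7.29×10⁻⁵ × sin 26° = 6.39×10⁻⁵ s⁻¹
Wind speed in SI: 75.8 knots = 39.0 m/s
Geostrophic balance rearranged: |∂P/∂n| = f ρ V_g
|∂P/∂n| = 6.39×10⁻⁵ × 0.782 × 39.0 = 1.95×10⁻³ Pa/m

1.95×10⁻³ Pa/m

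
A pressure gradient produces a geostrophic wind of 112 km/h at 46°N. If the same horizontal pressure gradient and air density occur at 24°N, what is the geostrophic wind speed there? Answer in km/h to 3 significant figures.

With the same pressure gradient and density, V_g ∝ 1/f ∝ 1/sin φ.
V₂ = V₁ · sin φ₁ / sin φ₂ = 112 × sin 46° / sin 24°
V₂ = 112 × 0.7193/0.4067 = 198 km/h

198 km/h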